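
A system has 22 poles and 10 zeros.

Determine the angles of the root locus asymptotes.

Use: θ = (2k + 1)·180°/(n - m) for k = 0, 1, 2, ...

n - m = 22 - 10 = 12. Angles: θk = (2k + 1)·180°/12 = 15°, 45°, 75°, 105°, 135°, 165°, 195°, 225°, 255°, 285°, 315°, 345°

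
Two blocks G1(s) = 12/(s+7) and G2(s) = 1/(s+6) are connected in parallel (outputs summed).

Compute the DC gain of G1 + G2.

Parallel: G_eq = G1 + G2. DC gain = G1(0) + G2(0) = 12/7 + 1/6 = 1.7143 + 0.1667 = 1.8810.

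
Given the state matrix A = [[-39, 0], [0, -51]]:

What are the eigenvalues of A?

For diagonal matrix, eigenvalues are diagonal entries: λ₁ = -39, λ₂ = -51.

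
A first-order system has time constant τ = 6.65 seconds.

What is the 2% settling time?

For first-order system, 2% settling time ≈ 4τ = 4 × 6.65 = 26.6 s.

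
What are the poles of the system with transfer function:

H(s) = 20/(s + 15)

Pole is where denominator = 0: s + 15 = 0, so s = -15.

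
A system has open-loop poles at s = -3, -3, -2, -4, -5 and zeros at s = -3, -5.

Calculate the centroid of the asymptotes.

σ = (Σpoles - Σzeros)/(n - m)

σ = (Σpoles - Σzeros)/(n - m) = (-17 - (-8))/(5 - 2) = -9/3 = -3.0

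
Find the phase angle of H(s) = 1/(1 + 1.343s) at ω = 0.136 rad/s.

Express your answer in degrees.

Phase = -arctan(ωτ) = -arctan(0.136 × 1.343) = -10.4°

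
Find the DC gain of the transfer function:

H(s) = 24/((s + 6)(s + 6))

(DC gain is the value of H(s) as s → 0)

DC gain = H(0) = 24/(6 × 6) = 24/36 = 0.6667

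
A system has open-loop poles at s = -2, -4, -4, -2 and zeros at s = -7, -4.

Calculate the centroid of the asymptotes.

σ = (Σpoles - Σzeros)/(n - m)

σ = (Σpoles - Σzeros)/(n - m) = (-12 - (-11))/(4 - 2) = -1/2 = -0.5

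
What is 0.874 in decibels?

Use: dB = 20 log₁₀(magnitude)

dB = 20 log₁₀(0.874) = -1.2 dB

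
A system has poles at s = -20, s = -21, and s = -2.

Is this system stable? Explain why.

All poles are in the left half-plane. System is stable.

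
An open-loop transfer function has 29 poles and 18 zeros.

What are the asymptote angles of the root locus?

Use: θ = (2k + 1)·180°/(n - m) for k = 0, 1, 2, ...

n - m = 29 - 18 = 11. Angles: θk = (2k + 1)·180°/11 = 16.36°, 49.09°, 81.82°, 114.55°, 147.27°, 180°, 212.73°, 245.45°, 278.18°, 310.91°, 343.64°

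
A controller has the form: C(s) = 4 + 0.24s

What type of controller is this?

This is a Proportional-Derivative (PD) controller.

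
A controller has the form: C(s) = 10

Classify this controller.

This is a Proportional (P) controller.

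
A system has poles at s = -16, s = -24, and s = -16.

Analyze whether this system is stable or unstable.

All poles are in the left half-plane. System is stable.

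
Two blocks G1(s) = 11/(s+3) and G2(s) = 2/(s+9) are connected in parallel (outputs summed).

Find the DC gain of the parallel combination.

Parallel: G_eq = G1 + G2. DC gain = G1(0) + G2(0) = 11/3 + 2/9 = 3.6667 + 0.2222 = 3.8889.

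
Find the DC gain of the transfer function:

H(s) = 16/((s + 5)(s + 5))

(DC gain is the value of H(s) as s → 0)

DC gain = H(0) = 16/(5 × 5) = 16/25 = 0.64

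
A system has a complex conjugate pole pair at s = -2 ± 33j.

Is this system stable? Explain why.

Real part of poles is -2 (< 0, left half-plane). Stable.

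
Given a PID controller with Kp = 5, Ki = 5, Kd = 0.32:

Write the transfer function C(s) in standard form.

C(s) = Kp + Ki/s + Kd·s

Substituting values: C(s) = 5 + 5/s + 0.32s = (0.32s² + 5s + 5)/s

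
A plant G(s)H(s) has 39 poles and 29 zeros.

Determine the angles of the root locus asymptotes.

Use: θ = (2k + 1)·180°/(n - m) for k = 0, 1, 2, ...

n - m = 39 - 29 = 10. Angles: θk = (2k + 1)·180°/10 = 18°, 54°, 90°, 126°, 162°, 198°, 234°, 270°, 306°, 342°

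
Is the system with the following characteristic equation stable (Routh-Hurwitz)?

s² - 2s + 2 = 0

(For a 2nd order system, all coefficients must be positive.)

Coefficients: 1, -2, 2. b=-2 not positive, so system is unstable.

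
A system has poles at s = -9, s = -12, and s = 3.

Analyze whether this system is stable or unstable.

Pole(s) at s = 3 are not in the left half-plane. System is unstable.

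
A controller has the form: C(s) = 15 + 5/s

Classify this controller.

This is a Proportional-Integral (PI) controller.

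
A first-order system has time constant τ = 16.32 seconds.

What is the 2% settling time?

For first-order system, 2% settling time ≈ 4τ = 4 × 16.32 = 65.28 s.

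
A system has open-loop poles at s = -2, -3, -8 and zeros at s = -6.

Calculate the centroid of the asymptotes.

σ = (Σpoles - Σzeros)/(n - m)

σ = (Σpoles - Σzeros)/(n - m) = (-13 - (-6))/(3 - 1) = -7/2 = -3.5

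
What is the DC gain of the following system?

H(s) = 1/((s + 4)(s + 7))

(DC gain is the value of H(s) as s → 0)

DC gain = H(0) = 1/(4 × 7) = 1/28 = 0.0357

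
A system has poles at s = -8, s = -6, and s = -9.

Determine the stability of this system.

All poles are in the left half-plane. System is stable.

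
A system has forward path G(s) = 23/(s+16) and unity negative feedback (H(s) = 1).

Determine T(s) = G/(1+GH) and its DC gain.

T(s) = G/(1+GH) = [23/(s+16)] / [1 + 23/(s+16)] = 23/(s+16+23) = 23/(s+39). DC gain = 23/39 = 0.5897.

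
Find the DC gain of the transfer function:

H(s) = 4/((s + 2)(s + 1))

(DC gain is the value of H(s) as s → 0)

DC gain = H(0) = 4/(2 × 1) = 4/2 = 2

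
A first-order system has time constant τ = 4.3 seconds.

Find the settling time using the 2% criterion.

For first-order system, 2% settling time ≈ 4τ = 4 × 4.3 = 17.2 s.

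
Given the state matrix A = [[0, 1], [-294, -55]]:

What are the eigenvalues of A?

det(A - λI) = λ² - (-55)λ + 294 = (λ - (-49))(λ - (-6)). Eigenvalues: -49, -6.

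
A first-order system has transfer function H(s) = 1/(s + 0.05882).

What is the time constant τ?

For H(s) = 1/(s + 1/τ), the pole is at -1/τ = -0.05882, so τ = 1/0.05882 = 17 s.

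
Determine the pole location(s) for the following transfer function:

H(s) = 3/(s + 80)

Pole is where denominator = 0: s + 80 = 0, so s = -80.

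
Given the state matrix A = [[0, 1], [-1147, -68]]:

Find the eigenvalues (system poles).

det(A - λI) = λ² - (-68)λ + 1147 = (λ - (-37))(λ - (-31)). Eigenvalues: -37, -31.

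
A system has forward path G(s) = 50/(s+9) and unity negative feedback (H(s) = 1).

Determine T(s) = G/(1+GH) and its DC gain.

T(s) = G/(1+GH) = [50/(s+9)] / [1 + 50/(s+9)] = 50/(s+9+50) = 50/(s+59). DC gain = 50/59 = 0.8475.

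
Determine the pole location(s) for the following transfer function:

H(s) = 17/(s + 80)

Pole is where denominator = 0: s + 80 = 0, so s = -80.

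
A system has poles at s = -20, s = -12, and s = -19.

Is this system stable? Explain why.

All poles are in the left half-plane. System is stable.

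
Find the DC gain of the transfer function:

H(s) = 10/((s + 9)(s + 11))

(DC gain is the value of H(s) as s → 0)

DC gain = H(0) = 10/(9 × 11) = 10/99 = 0.1010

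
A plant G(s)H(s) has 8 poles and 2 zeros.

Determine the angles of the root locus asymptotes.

n - m = 8 - 2 = 6. Angles: θk = (2k + 1)·180°/6 = 30°, 90°, 150°, 210°, 270°, 330°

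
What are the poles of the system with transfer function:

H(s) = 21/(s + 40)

Pole is where denominator = 0: s + 40 = 0, so s = -40.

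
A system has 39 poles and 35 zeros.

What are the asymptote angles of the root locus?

n - m = 39 - 35 = 4. Angles: θk = (2k + 1)·180°/4 = 45°, 135°, 225°, 315°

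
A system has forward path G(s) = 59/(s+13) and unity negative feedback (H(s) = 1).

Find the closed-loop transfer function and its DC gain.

T(s) = G/(1+GH) = [59/(s+13)] / [1 + 59/(s+13)] = 59/(s+13+59) = 59/(s+72). DC gain = 59/72 = 0.8194.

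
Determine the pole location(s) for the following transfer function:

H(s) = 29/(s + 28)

Pole is where denominator = 0: s + 28 = 0, so s = -28.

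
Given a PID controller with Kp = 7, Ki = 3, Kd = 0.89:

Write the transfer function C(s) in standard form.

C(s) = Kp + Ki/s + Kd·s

Substituting values: C(s) = 7 + 3/s + 0.89s = (0.89s² + 7s + 3)/s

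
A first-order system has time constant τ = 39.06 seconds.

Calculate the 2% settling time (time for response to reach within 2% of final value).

For first-order system, 2% settling time ≈ 4τ = 4 × 39.06 = 156.24 s.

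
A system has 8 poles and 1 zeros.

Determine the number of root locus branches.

Root locus has n branches where n = number of poles = 8.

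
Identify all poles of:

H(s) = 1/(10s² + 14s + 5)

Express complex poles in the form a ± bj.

Discriminant = 14² - 4×10×5 = 196 - 200 = -4 < 0, so the poles are a complex conjugate pair s = (-14 ± j√4)/(2×10). Real part = -14/(2×10) = -14/20 = -0.7; imaginary part = ±√4/(2×10) = 2/20 = 0.1. Poles: s = -0.7 ± 0.1j.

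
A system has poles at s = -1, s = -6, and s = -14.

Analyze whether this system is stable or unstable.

All poles are in the left half-plane. System is stable.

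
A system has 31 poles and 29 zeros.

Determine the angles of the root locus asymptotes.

n - m = 31 - 29 = 2. Angles: θk = (2k + 1)·180°/2 = 90°, 270°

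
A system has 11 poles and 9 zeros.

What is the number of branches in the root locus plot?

Root locus has n branches where n = number of poles = 11.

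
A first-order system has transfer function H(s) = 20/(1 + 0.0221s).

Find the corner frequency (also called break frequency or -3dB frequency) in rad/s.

Corner frequency = 1/τ = 1/0.0221 = 45.249 rad/s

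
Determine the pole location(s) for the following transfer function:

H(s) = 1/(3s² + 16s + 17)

Discriminant = 16² - 4×3×17 = 256 - 204 = 52 > 0, so two distinct real poles. Using quadratic formula: s = (-16 ± √52)/(2×3) = (-16 ± √52)/6, with √52 ≈ 7.2111. s₁ ≈ -1.4648, s₂ ≈ -3.8685. Poles: s₁ = -1.4648, s₂ = -3.8685.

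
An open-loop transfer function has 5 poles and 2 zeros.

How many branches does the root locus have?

Root locus has n branches where n = number of poles = 5.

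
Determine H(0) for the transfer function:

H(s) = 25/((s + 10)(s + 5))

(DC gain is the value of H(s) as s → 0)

DC gain = H(0) = 25/(10 × 5) = 25/50 = 0.5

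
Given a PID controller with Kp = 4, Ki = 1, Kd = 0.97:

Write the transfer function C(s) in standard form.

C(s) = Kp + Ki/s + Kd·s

Substituting values: C(s) = 4 + 1/s + 0.97s = (0.97s² + 4s + 1)/s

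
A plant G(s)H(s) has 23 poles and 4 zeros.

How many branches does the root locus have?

Root locus has n branches where n = number of poles = 23.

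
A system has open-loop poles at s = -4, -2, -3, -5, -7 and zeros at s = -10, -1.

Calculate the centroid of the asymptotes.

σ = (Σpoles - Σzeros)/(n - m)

σ = (Σpoles - Σzeros)/(n - m) = (-21 - (-11))/(5 - 2) = -10/3 = -3.33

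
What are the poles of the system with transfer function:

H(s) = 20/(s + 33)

Pole is where denominator = 0: s + 33 = 0, so s = -33.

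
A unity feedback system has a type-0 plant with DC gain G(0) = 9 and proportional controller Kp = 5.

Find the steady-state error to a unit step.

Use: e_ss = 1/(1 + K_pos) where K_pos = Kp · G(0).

K_pos = Kp · G(0) = 5 × 9 = 45. e_ss = 1/(1 + 45) = 0.0217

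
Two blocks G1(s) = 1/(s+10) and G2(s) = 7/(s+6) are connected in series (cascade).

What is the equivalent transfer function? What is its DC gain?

Series: multiply transfer functions. G_eq = 1/(s+10) × 7/(s+6) = 7/((s+10)(s+6)). DC gain = 7/(10×6) = 0.1167.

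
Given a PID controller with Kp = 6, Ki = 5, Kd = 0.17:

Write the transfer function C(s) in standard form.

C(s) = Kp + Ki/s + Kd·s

Substituting values: C(s) = 6 + 5/s + 0.17s = (0.17s² + 6s + 5)/s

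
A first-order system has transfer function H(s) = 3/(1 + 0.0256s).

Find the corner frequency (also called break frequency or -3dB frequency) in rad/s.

Corner frequency = 1/τ = 1/0.0256 = 39.062 rad/s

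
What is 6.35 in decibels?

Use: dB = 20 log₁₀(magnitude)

dB = 20 log₁₀(6.35) = 16.1 dB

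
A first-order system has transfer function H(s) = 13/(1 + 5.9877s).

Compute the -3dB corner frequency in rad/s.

Corner frequency = 1/τ = 1/5.9877 = 0.167 rad/s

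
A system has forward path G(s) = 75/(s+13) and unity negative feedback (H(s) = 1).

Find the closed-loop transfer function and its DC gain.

T(s) = G/(1+GH) = [75/(s+13)] / [1 + 75/(s+13)] = 75/(s+13+75) = 75/(s+88). DC gain = 75/88 = 0.8523.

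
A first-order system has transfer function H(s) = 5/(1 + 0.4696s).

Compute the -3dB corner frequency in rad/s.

Corner frequency = 1/τ = 1/0.4696 = 2.129 rad/s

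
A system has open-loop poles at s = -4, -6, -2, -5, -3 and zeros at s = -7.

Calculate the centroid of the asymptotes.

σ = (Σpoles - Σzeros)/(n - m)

σ = (Σpoles - Σzeros)/(n - m) = (-20 - (-7))/(5 - 1) = -13/4 = -3.25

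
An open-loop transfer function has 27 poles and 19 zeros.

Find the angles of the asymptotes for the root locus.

n - m = 27 - 19 = 8. Angles: θk = (2k + 1)·180°/8 = 22.5°, 67.5°, 112.5°, 157.5°, 202.5°, 247.5°, 292.5°, 337.5°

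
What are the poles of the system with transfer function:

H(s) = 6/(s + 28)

Pole is where denominator = 0: s + 28 = 0, so s = -28.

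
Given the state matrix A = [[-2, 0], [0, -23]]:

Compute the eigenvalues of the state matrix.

For diagonal matrix, eigenvalues are diagonal entries: λ₁ = -2, λ₂ = -23.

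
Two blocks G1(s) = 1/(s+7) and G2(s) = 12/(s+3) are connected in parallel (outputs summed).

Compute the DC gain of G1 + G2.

Parallel: G_eq = G1 + G2. DC gain = G1(0) + G2(0) = 1/7 + 12/3 = 0.1429 + 4 = 4.1429.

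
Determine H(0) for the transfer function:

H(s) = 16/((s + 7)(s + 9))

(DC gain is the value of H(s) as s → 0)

DC gain = H(0) = 16/(7 × 9) = 16/63 = 0.2540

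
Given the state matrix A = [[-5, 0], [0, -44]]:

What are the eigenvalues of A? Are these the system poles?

For diagonal matrix, eigenvalues are diagonal entries: λ₁ = -5, λ₂ = -44. Eigenvalues of A = system poles.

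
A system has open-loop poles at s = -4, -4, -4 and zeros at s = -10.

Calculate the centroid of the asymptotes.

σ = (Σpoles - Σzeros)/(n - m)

σ = (Σpoles - Σzeros)/(n - m) = (-12 - (-10))/(3 - 1) = -2/2 = -1.0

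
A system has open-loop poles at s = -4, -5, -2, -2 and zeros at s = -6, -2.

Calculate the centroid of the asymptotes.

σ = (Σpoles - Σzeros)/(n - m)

σ = (Σpoles - Σzeros)/(n - m) = (-13 - (-8))/(4 - 2) = -5/2 = -2.5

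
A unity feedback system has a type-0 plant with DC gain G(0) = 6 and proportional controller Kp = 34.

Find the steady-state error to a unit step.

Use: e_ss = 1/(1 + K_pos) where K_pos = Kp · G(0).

K_pos = Kp · G(0) = 34 × 6 = 204. e_ss = 1/(1 + 204) = 0.0049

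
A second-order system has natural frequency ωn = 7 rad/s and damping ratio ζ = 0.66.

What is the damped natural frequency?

ωd = ωn√(1 - ζ²) = 7√(1 - 0.66²) = 5.26 rad/s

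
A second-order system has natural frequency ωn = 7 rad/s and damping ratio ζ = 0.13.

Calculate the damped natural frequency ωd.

ωd = ωn√(1 - ζ²) = 7√(1 - 0.13²) = 6.94 rad/s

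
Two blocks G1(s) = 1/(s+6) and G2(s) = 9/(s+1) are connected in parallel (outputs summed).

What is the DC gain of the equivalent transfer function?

Parallel: G_eq = G1 + G2. DC gain = G1(0) + G2(0) = 1/6 + 9/1 = 0.1667 + 9 = 9.1667.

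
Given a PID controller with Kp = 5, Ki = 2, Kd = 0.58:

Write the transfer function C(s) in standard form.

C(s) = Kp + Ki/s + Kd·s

Substituting values: C(s) = 5 + 2/s + 0.58s = (0.58s² + 5s + 2)/s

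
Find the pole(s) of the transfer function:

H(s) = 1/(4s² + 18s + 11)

Discriminant = 18² - 4×4×11 = 324 - 176 = 148 > 0, so two distinct real poles. Using quadratic formula: s = (-18 ± √148)/(2×4) = (-18 ± √148)/8, with √148 ≈ 12.1655. s₁ ≈ -0.7293, s₂ ≈ -3.7707. Poles: s₁ = -0.7293, s₂ = -3.7707.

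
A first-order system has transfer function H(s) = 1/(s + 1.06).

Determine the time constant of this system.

For H(s) = 1/(s + 1/τ), the pole is at -1/τ = -1.06, so τ = 1/1.06 = 0.9434 s.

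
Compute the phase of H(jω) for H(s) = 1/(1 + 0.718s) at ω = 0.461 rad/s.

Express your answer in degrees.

Phase = -arctan(ωτ) = -arctan(0.461 × 0.718) = -18.3°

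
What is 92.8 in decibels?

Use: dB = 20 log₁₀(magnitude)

dB = 20 log₁₀(92.8) = 39.4 dB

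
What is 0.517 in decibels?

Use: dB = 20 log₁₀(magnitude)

dB = 20 log₁₀(0.517) = -5.7 dB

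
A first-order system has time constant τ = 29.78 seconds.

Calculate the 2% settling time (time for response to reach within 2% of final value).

For first-order system, 2% settling time ≈ 4τ = 4 × 29.78 = 119.12 s.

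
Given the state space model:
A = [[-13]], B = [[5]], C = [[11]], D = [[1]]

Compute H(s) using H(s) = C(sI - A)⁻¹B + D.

(sI - A)⁻¹ = 1/(s + 13). H(s) = 11×5/(s + 13) + 1 = (s + 68)/(s + 13).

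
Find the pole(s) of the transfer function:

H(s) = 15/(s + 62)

Pole is where denominator = 0: s + 62 = 0, so s = -62.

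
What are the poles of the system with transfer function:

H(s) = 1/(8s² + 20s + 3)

Discriminant = 20² - 4×8×3 = 400 - 96 = 304 > 0, so two distinct real poles. Using quadratic formula: s = (-20 ± √304)/(2×8) = (-20 ± √304)/16, with √304 ≈ 17.4356. s₁ ≈ -0.1603, s₂ ≈ -2.3397. Poles: s₁ = -0.1603, s₂ = -2.3397.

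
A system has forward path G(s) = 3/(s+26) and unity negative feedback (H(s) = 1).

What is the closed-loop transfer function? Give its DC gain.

T(s) = G/(1+GH) = [3/(s+26)] / [1 + 3/(s+26)] = 3/(s+26+3) = 3/(s+29). DC gain = 3/29 = 0.1034.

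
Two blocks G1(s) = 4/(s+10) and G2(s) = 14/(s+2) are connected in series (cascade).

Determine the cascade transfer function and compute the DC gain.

Series: multiply transfer functions. G_eq = 4/(s+10) × 14/(s+2) = 56/((s+10)(s+2)). DC gain = 56/(10×2) = 2.8.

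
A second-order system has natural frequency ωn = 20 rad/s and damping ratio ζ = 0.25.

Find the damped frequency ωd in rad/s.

ωd = ωn√(1 - ζ²) = 20√(1 - 0.25²) = 19.36 rad/s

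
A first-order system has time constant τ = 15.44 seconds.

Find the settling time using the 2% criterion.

For first-order system, 2% settling time ≈ 4τ = 4 × 15.44 = 61.76 s.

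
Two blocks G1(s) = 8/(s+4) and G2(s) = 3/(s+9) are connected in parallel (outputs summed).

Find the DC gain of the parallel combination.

Parallel: G_eq = G1 + G2. DC gain = G1(0) + G2(0) = 8/4 + 3/9 = 2 + 0.3333 = 2.3333.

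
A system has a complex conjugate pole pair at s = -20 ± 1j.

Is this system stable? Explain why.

Real part of poles is -20 (< 0, left half-plane). Stable.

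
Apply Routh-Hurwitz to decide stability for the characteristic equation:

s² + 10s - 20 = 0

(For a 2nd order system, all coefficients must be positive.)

Coefficients: 1, 10, -20. c=-20 not positive, so system is unstable.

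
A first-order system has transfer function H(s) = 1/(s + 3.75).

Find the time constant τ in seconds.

For H(s) = 1/(s + 1/τ), the pole is at -1/τ = -3.75, so τ = 1/3.75 = 0.2667 s.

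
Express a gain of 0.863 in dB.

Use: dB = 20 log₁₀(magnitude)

dB = 20 log₁₀(0.863) = -1.3 dB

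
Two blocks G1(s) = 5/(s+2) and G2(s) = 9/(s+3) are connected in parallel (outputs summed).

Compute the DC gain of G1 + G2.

Parallel: G_eq = G1 + G2. DC gain = G1(0) + G2(0) = 5/2 + 9/3 = 2.5 + 3 = 5.5.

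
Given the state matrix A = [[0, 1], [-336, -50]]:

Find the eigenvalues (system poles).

det(A - λI) = λ² - (-50)λ + 336 = (λ - (-42))(λ - (-8)). Eigenvalues: -42, -8.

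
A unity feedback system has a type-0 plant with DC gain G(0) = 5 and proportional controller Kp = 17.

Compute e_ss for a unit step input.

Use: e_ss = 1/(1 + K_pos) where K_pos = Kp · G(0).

K_pos = Kp · G(0) = 17 × 5 = 85. e_ss = 1/(1 + 85) = 0.0116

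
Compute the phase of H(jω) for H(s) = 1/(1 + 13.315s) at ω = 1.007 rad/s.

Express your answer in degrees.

Phase = -arctan(ωτ) = -arctan(1.007 × 13.315) = -85.7°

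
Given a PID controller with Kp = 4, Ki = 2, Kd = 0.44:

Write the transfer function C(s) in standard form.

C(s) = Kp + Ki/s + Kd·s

Substituting values: C(s) = 4 + 2/s + 0.44s = (0.44s² + 4s + 2)/s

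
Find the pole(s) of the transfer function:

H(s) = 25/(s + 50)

Pole is where denominator = 0: s + 50 = 0, so s = -50.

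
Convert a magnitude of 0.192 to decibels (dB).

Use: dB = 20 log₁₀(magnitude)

dB = 20 log₁₀(0.192) = -14.3 dB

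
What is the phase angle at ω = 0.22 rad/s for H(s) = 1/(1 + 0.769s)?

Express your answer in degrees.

Phase = -arctan(ωτ) = -arctan(0.22 × 0.769) = -9.6°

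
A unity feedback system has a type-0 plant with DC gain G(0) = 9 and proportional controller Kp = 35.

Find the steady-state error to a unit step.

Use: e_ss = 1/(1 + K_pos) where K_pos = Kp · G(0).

K_pos = Kp · G(0) = 35 × 9 = 315. e_ss = 1/(1 + 315) = 0.0032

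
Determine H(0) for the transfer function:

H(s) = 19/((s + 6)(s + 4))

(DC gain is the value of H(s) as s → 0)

DC gain = H(0) = 19/(6 × 4) = 19/24 = 0.7917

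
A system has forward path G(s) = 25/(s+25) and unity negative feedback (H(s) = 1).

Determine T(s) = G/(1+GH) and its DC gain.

T(s) = G/(1+GH) = [25/(s+25)] / [1 + 25/(s+25)] = 25/(s+25+25) = 25/(s+50). DC gain = 25/50 = 0.5.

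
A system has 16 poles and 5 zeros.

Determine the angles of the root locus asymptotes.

n - m = 16 - 5 = 11. Angles: θk = (2k + 1)·180°/11 = 16.36°, 49.09°, 81.82°, 114.55°, 147.27°, 180°, 212.73°, 245.45°, 278.18°, 310.91°, 343.64°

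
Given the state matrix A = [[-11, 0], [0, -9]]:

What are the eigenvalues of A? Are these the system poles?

For diagonal matrix, eigenvalues are diagonal entries: λ₁ = -11, λ₂ = -9. Eigenvalues of A = system poles.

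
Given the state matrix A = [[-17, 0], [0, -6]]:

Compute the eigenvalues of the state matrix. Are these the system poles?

For diagonal matrix, eigenvalues are diagonal entries: λ₁ = -17, λ₂ = -6. Eigenvalues of A = system poles.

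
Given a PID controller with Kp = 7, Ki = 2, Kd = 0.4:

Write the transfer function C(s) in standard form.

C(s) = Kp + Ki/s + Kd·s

Substituting values: C(s) = 7 + 2/s + 0.4s = (0.4s² + 7s + 2)/s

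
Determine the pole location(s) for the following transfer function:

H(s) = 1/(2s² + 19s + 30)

Discriminant = 19² - 4×2×30 = 361 - 240 = 121 > 0, so two distinct real poles. Using quadratic formula: s = (-19 ± √121)/(2×2) = (-19 ± √121)/4, with √121 = 11. s₁ = -8/4 = -2, s₂ = -30/4 = -7.5. Poles: s₁ = -2, s₂ = -7.5.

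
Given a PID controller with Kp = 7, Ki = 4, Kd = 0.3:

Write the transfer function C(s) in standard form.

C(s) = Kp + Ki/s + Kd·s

Substituting values: C(s) = 7 + 4/s + 0.3s = (0.3s² + 7s + 4)/s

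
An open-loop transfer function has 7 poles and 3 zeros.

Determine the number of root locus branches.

Root locus has n branches where n = number of poles = 7.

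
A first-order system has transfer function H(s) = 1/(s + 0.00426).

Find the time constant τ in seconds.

For H(s) = 1/(s + 1/τ), the pole is at -1/τ = -0.00426, so τ = 1/0.00426 = 234.7 s.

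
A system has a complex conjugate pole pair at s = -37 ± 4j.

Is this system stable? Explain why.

Real part of poles is -37 (< 0, left half-plane). Stable.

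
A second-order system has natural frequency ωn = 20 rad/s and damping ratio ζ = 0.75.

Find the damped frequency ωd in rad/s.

ωd = ωn√(1 - ζ²) = 20√(1 - 0.75²) = 13.23 rad/s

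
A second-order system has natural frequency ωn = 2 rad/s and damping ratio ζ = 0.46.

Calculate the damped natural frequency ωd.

ωd = ωn√(1 - ζ²) = 2√(1 - 0.46²) = 1.78 rad/s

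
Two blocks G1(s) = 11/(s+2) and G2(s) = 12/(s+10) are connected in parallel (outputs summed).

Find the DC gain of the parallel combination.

Parallel: G_eq = G1 + G2. DC gain = G1(0) + G2(0) = 11/2 + 12/10 = 5.5 + 1.2 = 6.7.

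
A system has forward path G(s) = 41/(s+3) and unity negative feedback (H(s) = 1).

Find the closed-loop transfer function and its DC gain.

T(s) = G/(1+GH) = [41/(s+3)] / [1 + 41/(s+3)] = 41/(s+3+41) = 41/(s+44). DC gain = 41/44 = 0.9318.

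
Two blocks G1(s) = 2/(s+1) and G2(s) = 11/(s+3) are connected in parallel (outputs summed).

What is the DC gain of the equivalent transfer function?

Parallel: G_eq = G1 + G2. DC gain = G1(0) + G2(0) = 2/1 + 11/3 = 2 + 3.6667 = 5.6667.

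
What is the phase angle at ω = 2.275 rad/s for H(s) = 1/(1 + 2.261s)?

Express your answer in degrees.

Phase = -arctan(ωτ) = -arctan(2.275 × 2.261) = -79.0°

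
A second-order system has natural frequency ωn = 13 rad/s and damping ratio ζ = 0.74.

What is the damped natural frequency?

ωd = ωn√(1 - ζ²) = 13√(1 - 0.74²) = 8.74 rad/s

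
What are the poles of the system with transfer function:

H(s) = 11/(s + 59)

Pole is where denominator = 0: s + 59 = 0, so s = -59.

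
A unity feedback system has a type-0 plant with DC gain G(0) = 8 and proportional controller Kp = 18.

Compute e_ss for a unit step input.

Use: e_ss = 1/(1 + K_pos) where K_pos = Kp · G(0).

K_pos = Kp · G(0) = 18 × 8 = 144. e_ss = 1/(1 + 144) = 0.0069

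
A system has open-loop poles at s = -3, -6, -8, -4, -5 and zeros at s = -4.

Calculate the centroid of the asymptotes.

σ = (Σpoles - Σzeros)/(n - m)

σ = (Σpoles - Σzeros)/(n - m) = (-26 - (-4))/(5 - 1) = -22/4 = -5.5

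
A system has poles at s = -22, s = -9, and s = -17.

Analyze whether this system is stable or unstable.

All poles are in the left half-plane. System is stable.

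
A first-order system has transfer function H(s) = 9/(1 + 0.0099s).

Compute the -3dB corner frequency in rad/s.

Corner frequency = 1/τ = 1/0.0099 = 101.01 rad/s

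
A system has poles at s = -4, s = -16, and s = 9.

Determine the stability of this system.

Pole(s) at s = 9 are not in the left half-plane. System is unstable.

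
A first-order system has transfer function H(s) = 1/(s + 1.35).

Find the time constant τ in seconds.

For H(s) = 1/(s + 1/τ), the pole is at -1/τ = -1.35, so τ = 1/1.35 = 0.7407 s.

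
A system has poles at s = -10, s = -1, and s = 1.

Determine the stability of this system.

Pole(s) at s = 1 are not in the left half-plane. System is unstable.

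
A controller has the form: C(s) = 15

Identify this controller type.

This is a Proportional (P) controller.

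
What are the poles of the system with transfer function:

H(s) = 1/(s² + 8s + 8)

Discriminant = 8² - 4×1×8 = 64 - 32 = 32 > 0, so two distinct real poles. Using quadratic formula: s = (-8 ± √32)/(2×1) = (-8 ± √32)/2, with √32 ≈ 5.6569. s₁ ≈ -1.1716, s₂ ≈ -6.8284. Poles: s₁ = -1.1716, s₂ = -6.8284.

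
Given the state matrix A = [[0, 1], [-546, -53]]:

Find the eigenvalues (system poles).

det(A - λI) = λ² - (-53)λ + 546 = (λ - (-39))(λ - (-14)). Eigenvalues: -39, -14.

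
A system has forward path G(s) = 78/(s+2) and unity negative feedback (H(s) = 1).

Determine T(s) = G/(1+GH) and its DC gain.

T(s) = G/(1+GH) = [78/(s+2)] / [1 + 78/(s+2)] = 78/(s+2+78) = 78/(s+80). DC gain = 78/80 = 0.975.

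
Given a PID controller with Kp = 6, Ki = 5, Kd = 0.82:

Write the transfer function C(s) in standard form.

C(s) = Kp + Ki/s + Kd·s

Substituting values: C(s) = 6 + 5/s + 0.82s = (0.82s² + 6s + 5)/s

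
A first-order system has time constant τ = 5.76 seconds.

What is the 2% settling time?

For first-order system, 2% settling time ≈ 4τ = 4 × 5.76 = 23.04 s.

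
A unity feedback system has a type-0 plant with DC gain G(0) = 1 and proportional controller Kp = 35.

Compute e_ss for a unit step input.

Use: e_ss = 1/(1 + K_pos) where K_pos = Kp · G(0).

K_pos = Kp · G(0) = 35 × 1 = 35. e_ss = 1/(1 + 35) = 0.0278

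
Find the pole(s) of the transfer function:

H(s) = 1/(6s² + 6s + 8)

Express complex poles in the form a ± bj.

Discriminant = 6² - 4×6×8 = 36 - 192 = -156 < 0, so the poles are a complex conjugate pair s = (-6 ± j√156)/(2×6). Real part = -6/(2×6) = -6/12 = -0.5; imaginary part = ±√156/(2×6) ≈ 1.0408. Poles: s = -0.5 ± 1.0408j.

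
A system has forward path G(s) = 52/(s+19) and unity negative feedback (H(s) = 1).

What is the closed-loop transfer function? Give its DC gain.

T(s) = G/(1+GH) = [52/(s+19)] / [1 + 52/(s+19)] = 52/(s+19+52) = 52/(s+71). DC gain = 52/71 = 0.7324.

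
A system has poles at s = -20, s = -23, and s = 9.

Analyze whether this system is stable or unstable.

Pole(s) at s = 9 are not in the left half-plane. System is unstable.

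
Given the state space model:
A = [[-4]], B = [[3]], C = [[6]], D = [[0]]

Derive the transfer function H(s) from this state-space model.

(sI - A)⁻¹ = 1/(s + 4). H(s) = 6 × 3/(s + 4) + 0 = 18/(s + 4).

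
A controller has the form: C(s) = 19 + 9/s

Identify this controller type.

This is a Proportional-Integral (PI) controller.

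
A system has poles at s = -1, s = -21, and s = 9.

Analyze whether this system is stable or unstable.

Pole(s) at s = 9 are not in the left half-plane. System is unstable.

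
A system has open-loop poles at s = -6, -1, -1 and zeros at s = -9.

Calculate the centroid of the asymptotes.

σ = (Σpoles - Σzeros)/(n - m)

σ = (Σpoles - Σzeros)/(n - m) = (-8 - (-9))/(3 - 1) = 1/2 = 0.5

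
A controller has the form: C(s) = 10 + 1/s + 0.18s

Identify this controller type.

This is a Proportional-Integral-Derivative (PID) controller.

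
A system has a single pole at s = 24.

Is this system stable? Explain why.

Pole at s = 24 is in the right half-plane. Unstable.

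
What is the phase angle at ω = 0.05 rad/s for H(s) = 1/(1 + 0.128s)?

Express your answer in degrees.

Phase = -arctan(ωτ) = -arctan(0.05 × 0.128) = -0.4°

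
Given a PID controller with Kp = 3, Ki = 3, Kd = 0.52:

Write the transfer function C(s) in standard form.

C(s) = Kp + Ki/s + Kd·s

Substituting values: C(s) = 3 + 3/s + 0.52s = (0.52s² + 3s + 3)/s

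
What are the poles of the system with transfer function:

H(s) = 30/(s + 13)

Pole is where denominator = 0: s + 13 = 0, so s = -13.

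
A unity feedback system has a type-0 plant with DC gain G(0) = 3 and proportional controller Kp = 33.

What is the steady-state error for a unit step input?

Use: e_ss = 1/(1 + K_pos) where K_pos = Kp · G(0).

K_pos = Kp · G(0) = 33 × 3 = 99. e_ss = 1/(1 + 99) = 0.01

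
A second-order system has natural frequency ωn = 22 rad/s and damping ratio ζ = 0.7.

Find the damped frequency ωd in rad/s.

ωd = ωn√(1 - ζ²) = 22√(1 - 0.7²) = 15.71 rad/s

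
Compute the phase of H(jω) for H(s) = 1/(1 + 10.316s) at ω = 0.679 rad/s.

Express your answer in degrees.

Phase = -arctan(ωτ) = -arctan(0.679 × 10.316) = -81.9°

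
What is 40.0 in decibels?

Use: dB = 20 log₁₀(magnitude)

dB = 20 log₁₀(40.0) = 32.0 dB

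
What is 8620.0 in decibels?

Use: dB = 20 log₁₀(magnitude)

dB = 20 log₁₀(8620.0) = 78.7 dB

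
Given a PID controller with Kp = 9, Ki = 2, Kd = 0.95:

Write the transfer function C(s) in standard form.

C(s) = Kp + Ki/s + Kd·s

Substituting values: C(s) = 9 + 2/s + 0.95s = (0.95s² + 9s + 2)/s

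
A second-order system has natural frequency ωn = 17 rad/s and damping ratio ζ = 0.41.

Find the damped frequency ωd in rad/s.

ωd = ωn√(1 - ζ²) = 17√(1 - 0.41²) = 15.51 rad/s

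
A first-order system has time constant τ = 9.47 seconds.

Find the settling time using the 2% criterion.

For first-order system, 2% settling time ≈ 4τ = 4 × 9.47 = 37.88 s.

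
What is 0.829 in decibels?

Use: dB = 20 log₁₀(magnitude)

dB = 20 log₁₀(0.829) = -1.6 dB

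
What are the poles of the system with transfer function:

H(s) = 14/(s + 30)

Pole is where denominator = 0: s + 30 = 0, so s = -30.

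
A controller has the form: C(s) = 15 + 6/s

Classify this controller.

This is a Proportional-Integral (PI) controller.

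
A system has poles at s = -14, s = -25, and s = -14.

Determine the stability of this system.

All poles are in the left half-plane. System is stable.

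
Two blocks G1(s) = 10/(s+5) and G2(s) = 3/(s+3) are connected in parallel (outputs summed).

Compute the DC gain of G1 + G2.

Parallel: G_eq = G1 + G2. DC gain = G1(0) + G2(0) = 10/5 + 3/3 = 2 + 1 = 3.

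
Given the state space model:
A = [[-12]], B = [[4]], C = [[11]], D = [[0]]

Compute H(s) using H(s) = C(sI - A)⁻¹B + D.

(sI - A)⁻¹ = 1/(s + 12). H(s) = 11 × 4/(s + 12) + 0 = 44/(s + 12).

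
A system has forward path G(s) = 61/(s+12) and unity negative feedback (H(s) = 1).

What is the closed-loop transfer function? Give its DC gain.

T(s) = G/(1+GH) = [61/(s+12)] / [1 + 61/(s+12)] = 61/(s+12+61) = 61/(s+73). DC gain = 61/73 = 0.8356.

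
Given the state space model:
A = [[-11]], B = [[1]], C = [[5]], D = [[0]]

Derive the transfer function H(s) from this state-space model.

(sI - A)⁻¹ = 1/(s + 11). H(s) = 5 × 1/(s + 11) + 0 = 5/(s + 11).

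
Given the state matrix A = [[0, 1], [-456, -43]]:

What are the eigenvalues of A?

det(A - λI) = λ² - (-43)λ + 456 = (λ - (-24))(λ - (-19)). Eigenvalues: -24, -19.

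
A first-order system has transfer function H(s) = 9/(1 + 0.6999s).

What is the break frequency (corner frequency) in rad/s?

Corner frequency = 1/τ = 1/0.6999 = 1.429 rad/s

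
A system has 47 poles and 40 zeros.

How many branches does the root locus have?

Root locus has n branches where n = number of poles = 47.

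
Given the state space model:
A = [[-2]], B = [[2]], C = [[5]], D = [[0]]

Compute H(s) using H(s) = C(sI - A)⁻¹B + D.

(sI - A)⁻¹ = 1/(s + 2). H(s) = 5 × 2/(s + 2) + 0 = 10/(s + 2).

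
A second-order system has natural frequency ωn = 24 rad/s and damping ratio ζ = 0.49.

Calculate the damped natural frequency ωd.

ωd = ωn√(1 - ζ²) = 24√(1 - 0.49²) = 20.92 rad/s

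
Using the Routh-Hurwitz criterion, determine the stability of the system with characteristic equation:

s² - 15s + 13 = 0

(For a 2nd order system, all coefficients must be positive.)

Coefficients: 1, -15, 13. b=-15 not positive, so system is unstable.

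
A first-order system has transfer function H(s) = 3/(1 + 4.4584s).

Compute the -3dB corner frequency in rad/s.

Corner frequency = 1/τ = 1/4.4584 = 0.224 rad/s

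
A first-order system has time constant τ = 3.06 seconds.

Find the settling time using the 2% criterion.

For first-order system, 2% settling time ≈ 4τ = 4 × 3.06 = 12.24 s.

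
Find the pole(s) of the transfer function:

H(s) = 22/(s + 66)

Pole is where denominator = 0: s + 66 = 0, so s = -66.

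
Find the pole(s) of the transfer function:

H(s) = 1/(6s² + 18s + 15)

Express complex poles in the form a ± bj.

Discriminant = 18² - 4×6×15 = 324 - 360 = -36 < 0, so the poles are a complex conjugate pair s = (-18 ± j√36)/(2×6). Real part = -18/(2×6) = -18/12 = -1.5; imaginary part = ±√36/(2×6) = 6/12 = 0.5. Poles: s = -1.5 ± 0.5j.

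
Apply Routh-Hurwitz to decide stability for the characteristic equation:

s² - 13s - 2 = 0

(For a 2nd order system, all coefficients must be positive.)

Coefficients: 1, -13, -2. b=-13, c=-2 not positive, so system is unstable.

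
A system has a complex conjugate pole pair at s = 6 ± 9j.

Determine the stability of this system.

Real part of poles is 6 (> 0, right half-plane). Unstable.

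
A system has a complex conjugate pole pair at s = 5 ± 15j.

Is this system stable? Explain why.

Real part of poles is 5 (> 0, right half-plane). Unstable.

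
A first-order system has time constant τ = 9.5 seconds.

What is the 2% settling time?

For first-order system, 2% settling time ≈ 4τ = 4 × 9.5 = 38.0 s.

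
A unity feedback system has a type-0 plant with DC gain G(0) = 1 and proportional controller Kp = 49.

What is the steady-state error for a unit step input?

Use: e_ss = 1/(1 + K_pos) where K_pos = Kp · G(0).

K_pos = Kp · G(0) = 49 × 1 = 49. e_ss = 1/(1 + 49) = 0.02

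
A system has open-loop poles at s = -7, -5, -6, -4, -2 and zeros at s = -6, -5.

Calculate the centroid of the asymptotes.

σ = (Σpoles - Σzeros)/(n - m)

σ = (Σpoles - Σzeros)/(n - m) = (-24 - (-11))/(5 - 2) = -13/3 = -4.33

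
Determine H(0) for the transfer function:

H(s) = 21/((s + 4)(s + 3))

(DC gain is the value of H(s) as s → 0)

DC gain = H(0) = 21/(4 × 3) = 21/12 = 1.75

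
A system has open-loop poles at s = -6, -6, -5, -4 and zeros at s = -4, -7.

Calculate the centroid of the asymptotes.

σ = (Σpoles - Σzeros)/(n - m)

σ = (Σpoles - Σzeros)/(n - m) = (-21 - (-11))/(4 - 2) = -10/2 = -5.0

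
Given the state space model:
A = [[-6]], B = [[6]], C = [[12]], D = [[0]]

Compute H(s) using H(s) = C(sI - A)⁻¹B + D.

(sI - A)⁻¹ = 1/(s + 6). H(s) = 12 × 6/(s + 6) + 0 = 72/(s + 6).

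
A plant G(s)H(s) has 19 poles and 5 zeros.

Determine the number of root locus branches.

Root locus has n branches where n = number of poles = 19.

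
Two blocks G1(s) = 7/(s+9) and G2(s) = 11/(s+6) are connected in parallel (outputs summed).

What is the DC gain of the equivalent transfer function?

Parallel: G_eq = G1 + G2. DC gain = G1(0) + G2(0) = 7/9 + 11/6 = 0.7778 + 1.8333 = 2.6111.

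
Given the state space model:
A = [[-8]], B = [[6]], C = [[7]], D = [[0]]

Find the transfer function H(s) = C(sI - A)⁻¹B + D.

(sI - A)⁻¹ = 1/(s + 8). H(s) = 7 × 6/(s + 8) + 0 = 42/(s + 8).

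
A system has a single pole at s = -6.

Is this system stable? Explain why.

Pole at s = -6 is in the left half-plane. Stable.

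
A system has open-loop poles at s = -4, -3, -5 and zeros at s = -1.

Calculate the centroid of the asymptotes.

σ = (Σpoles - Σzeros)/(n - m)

σ = (Σpoles - Σzeros)/(n - m) = (-12 - (-1))/(3 - 1) = -11/2 = -5.5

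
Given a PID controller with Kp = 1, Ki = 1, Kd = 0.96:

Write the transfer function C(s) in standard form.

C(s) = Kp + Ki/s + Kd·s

Substituting values: C(s) = 1 + 1/s + 0.96s = (0.96s² + s + 1)/s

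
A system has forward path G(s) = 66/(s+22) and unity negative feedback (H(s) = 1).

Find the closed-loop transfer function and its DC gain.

T(s) = G/(1+GH) = [66/(s+22)] / [1 + 66/(s+22)] = 66/(s+22+66) = 66/(s+88). DC gain = 66/88 = 0.75.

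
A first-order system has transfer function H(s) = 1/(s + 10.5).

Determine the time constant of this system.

For H(s) = 1/(s + 1/τ), the pole is at -1/τ = -10.5, so τ = 1/10.5 = 0.0952 s.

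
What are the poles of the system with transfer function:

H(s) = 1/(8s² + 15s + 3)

Discriminant = 15² - 4×8×3 = 225 - 96 = 129 > 0, so two distinct real poles. Using quadratic formula: s = (-15 ± √129)/(2×8) = (-15 ± √129)/16, with √129 ≈ 11.3578. s₁ ≈ -0.2276, s₂ ≈ -1.6474. Poles: s₁ = -0.2276, s₂ = -1.6474.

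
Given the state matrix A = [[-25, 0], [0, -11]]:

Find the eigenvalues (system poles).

For diagonal matrix, eigenvalues are diagonal entries: λ₁ = -25, λ₂ = -11.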